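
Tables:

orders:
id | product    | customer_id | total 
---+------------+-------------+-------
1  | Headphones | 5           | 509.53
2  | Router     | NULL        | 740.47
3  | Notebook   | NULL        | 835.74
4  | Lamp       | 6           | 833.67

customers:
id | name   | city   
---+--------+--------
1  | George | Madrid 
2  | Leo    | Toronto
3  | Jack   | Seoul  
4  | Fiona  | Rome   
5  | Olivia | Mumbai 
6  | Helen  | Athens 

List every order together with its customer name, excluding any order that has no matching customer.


INNER JOIN keeps only orders rows whose customer_id matches an id in customers. Walk through each order:
  - order 1 (Headphones): customer_id=5 -> matches Olivia
  - order 2 (Router): customer_id=NULL, no match -> dropped
  - order 3 (Notebook): customer_id=NULL, no match -> dropped
  - order 4 (Lamp): customer_id=6 -> matches Helen
So 2 of 4 rows are dropped.

SQL:
SELECT a.product, b.name AS customer
FROM orders a
INNER JOIN customers b ON a.customer_id = b.id

Result:
product    | customer
-----------+---------
Headphones | Olivia  
Lamp       | Helen   


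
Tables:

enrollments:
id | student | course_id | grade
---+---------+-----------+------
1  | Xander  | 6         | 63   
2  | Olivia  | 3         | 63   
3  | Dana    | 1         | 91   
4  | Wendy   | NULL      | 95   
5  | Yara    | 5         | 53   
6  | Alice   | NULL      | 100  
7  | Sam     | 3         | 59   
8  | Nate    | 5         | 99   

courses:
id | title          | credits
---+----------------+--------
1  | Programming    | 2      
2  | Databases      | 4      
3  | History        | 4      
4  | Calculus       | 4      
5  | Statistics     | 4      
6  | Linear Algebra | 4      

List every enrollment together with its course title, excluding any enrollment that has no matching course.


INNER JOIN keeps only enrollments rows whose course_id matches an id in courses. Walk through each enrollment:
  - enrollment 1 (Xander): course_id=6 -> matches Linear Algebra
  - enrollment 2 (Olivia): course_id=3 -> matches History
  - enrollment 3 (Dana): course_id=1 -> matches Programming
  - enrollment 4 (Wendy): course_id=NULL, no match -> dropped
  - enrollment 5 (Yara): course_id=5 -> matches Statistics
  - enrollment 6 (Alice): course_id=NULL, no match -> dropped
  - enrollment 7 (Sam): course_id=3 -> matches History
  - enrollment 8 (Nate): course_id=5 -> matches Statistics
So 2 of 8 rows are dropped.

SQL:
SELECT a.student, b.title AS course
FROM enrollments a
INNER JOIN courses b ON a.course_id = b.id

Result:
student | course        
--------+---------------
Xander  | Linear Algebra
Olivia  | History       
Dana    | Programming   
Yara    | Statistics    
Sam     | History       
Nate    | Statistics    


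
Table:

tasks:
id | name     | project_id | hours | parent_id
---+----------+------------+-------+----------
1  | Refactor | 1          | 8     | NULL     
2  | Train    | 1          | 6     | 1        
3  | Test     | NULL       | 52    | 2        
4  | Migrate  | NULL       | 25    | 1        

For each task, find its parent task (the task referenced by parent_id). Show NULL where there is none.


This is a self-join: tasks is joined to a second copy of itself, matching each row's parent_id to another row's id. Use LEFT JOIN so rows with parent_id=NULL are kept.
  - task 1 (Refactor): parent_id=NULL -> NULL
  - task 2 (Train): parent_id=1 -> Refactor
  - task 3 (Test): parent_id=2 -> Train
  - task 4 (Migrate): parent_id=1 -> Refactor

SQL:
SELECT a.name AS item, b.name AS parent
FROM tasks a
LEFT JOIN tasks b ON a.parent_id = b.id

Result:
item     | parent  
---------+---------
Refactor | NULL    
Train    | Refactor
Test     | Train   
Migrate  | Refactor


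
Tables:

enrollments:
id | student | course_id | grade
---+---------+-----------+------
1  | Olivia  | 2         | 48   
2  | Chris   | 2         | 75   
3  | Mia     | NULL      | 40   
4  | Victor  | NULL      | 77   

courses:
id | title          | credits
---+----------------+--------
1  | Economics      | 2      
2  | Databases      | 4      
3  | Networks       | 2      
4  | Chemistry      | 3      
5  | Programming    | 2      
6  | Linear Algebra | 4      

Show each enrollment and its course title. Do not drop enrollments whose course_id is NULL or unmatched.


LEFT JOIN keeps every row from enrollments (the left table); where course_id has no match in courses, the course columns become NULL. Walk through each enrollment:
  - enrollment 1 (Olivia): course_id=2 -> matches Databases
  - enrollment 2 (Chris): course_id=2 -> matches Databases
  - enrollment 3 (Mia): course_id=NULL, no match -> kept with NULL
  - enrollment 4 (Victor): course_id=NULL, no match -> kept with NULL
All 4 rows appear; 2 have NULL course.

SQL:
SELECT a.student, b.title AS course
FROM enrollments a
LEFT JOIN courses b ON a.course_id = b.id

Result:
student | course   
--------+----------
Olivia  | Databases
Chris   | Databases
Mia     | NULL     
Victor  | NULL     


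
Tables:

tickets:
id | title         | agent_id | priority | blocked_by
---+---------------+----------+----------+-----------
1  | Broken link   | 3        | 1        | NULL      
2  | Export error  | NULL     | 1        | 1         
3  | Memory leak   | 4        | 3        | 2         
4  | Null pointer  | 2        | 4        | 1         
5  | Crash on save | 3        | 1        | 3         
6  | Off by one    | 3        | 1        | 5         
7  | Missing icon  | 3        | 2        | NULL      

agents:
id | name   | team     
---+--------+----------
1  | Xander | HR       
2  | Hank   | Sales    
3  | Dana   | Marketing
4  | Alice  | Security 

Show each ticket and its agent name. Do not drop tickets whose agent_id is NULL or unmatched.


LEFT JOIN keeps every row from tickets (the left table); where agent_id has no match in agents, the agent columns become NULL. Walk through each ticket:
  - ticket 1 (Broken link): agent_id=3 -> matches Dana
  - ticket 2 (Export error): agent_id=NULL, no match -> kept with NULL
  - ticket 3 (Memory leak): agent_id=4 -> matches Alice
  - ticket 4 (Null pointer): agent_id=2 -> matches Hank
  - ticket 5 (Crash on save): agent_id=3 -> matches Dana
  - ticket 6 (Off by one): agent_id=3 -> matches Dana
  - ticket 7 (Missing icon): agent_id=3 -> matches Dana
All 7 rows appear; 1 has NULL agent.

SQL:
SELECT a.title, b.name AS agent
FROM tickets a
LEFT JOIN agents b ON a.agent_id = b.id

Result:
title         | agent
--------------+------
Broken link   | Dana 
Export error  | NULL 
Memory leak   | Alice
Null pointer  | Hank 
Crash on save | Dana 
Off by one    | Dana 
Missing icon  | Dana 


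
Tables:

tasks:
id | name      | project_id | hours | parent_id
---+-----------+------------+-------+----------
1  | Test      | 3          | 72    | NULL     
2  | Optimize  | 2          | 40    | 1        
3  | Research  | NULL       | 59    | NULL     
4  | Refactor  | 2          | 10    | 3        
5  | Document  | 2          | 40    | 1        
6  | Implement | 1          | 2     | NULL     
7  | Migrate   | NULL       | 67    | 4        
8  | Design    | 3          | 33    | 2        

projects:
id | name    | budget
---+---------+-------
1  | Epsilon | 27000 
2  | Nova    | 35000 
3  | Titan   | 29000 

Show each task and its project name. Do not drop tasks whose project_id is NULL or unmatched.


LEFT JOIN keeps every row from tasks (the left table); where project_id has no match in projects, the project columns become NULL. Walk through each task:
  - task 1 (Test): project_id=3 -> matches Titan
  - task 2 (Optimize): project_id=2 -> matches Nova
  - task 3 (Research): project_id=NULL, no match -> kept with NULL
  - task 4 (Refactor): project_id=2 -> matches Nova
  - task 5 (Document): project_id=2 -> matches Nova
  - task 6 (Implement): project_id=1 -> matches Epsilon
  - task 7 (Migrate): project_id=NULL, no match -> kept with NULL
  - task 8 (Design): project_id=3 -> matches Titan
All 8 rows appear; 2 have NULL project.

SQL:
SELECT a.name, b.name AS project
FROM tasks a
LEFT JOIN projects b ON a.project_id = b.id

Result:
name      | project
----------+--------
Test      | Titan  
Optimize  | Nova   
Research  | NULL   
Refactor  | Nova   
Document  | Nova   
Implement | Epsilon
Migrate   | NULL   
Design    | Titan  


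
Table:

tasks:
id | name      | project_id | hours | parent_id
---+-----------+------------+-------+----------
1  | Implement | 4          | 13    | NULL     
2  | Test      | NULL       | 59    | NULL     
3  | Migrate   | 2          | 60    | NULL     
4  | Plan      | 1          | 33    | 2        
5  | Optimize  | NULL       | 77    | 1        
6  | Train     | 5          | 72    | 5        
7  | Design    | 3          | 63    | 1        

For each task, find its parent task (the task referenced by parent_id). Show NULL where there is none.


This is a self-join: tasks is joined to a second copy of itself, matching each row's parent_id to another row's id. Use LEFT JOIN so rows with parent_id=NULL are kept.
  - task 1 (Implement): parent_id=NULL -> NULL
  - task 2 (Test): parent_id=NULL -> NULL
  - task 3 (Migrate): parent_id=NULL -> NULL
  - task 4 (Plan): parent_id=2 -> Test
  - task 5 (Optimize): parent_id=1 -> Implement
  - task 6 (Train): parent_id=5 -> Optimize
  - task 7 (Design): parent_id=1 -> Implement

SQL:
SELECT a.name AS item, b.name AS parent
FROM tasks a
LEFT JOIN tasks b ON a.parent_id = b.id

Result:
item      | parent   
----------+----------
Implement | NULL     
Test      | NULL     
Migrate   | NULL     
Plan      | Test     
Optimize  | Implement
Train     | Optimize 
Design    | Implement


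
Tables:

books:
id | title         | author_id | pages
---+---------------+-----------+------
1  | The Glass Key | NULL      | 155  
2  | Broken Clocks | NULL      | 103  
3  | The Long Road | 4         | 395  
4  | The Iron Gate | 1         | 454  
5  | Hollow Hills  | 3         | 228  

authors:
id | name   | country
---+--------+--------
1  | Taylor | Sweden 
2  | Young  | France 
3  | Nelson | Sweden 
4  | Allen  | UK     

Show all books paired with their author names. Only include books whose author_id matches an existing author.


INNER JOIN keeps only books rows whose author_id matches an id in authors. Walk through each book:
  - book 1 (The Glass Key): author_id=NULL, no match -> dropped
  - book 2 (Broken Clocks): author_id=NULL, no match -> dropped
  - book 3 (The Long Road): author_id=4 -> matches Allen
  - book 4 (The Iron Gate): author_id=1 -> matches Taylor
  - book 5 (Hollow Hills): author_id=3 -> matches Nelson
So 2 of 5 rows are dropped.

SQL:
SELECT a.title, b.name AS author
FROM books a
INNER JOIN authors b ON a.author_id = b.id

Result:
title         | author
--------------+-------
The Long Road | Allen 
The Iron Gate | Taylor
Hollow Hills  | Nelson


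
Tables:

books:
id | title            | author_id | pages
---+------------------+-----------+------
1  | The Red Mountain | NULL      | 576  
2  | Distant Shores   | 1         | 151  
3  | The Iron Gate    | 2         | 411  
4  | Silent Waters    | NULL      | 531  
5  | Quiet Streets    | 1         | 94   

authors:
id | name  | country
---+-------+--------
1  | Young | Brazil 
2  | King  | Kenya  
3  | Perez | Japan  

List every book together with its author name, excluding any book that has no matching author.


INNER JOIN keeps only books rows whose author_id matches an id in authors. Walk through each book:
  - book 1 (The Red Mountain): author_id=NULL, no match -> dropped
  - book 2 (Distant Shores): author_id=1 -> matches Young
  - book 3 (The Iron Gate): author_id=2 -> matches King
  - book 4 (Silent Waters): author_id=NULL, no match -> dropped
  - book 5 (Quiet Streets): author_id=1 -> matches Young
So 2 of 5 rows are dropped.

SQL:
SELECT a.title, b.name AS author
FROM books a
INNER JOIN authors b ON a.author_id = b.id

Result:
title          | author
---------------+-------
Distant Shores | Young 
The Iron Gate  | King  
Quiet Streets  | Young 


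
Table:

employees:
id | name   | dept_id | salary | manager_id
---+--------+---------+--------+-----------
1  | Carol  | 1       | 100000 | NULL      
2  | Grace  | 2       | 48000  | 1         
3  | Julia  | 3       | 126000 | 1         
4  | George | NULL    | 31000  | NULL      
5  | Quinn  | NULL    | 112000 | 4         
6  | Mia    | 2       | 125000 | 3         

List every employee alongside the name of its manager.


This is a self-join: employees is joined to a second copy of itself, matching each row's manager_id to another row's id. Use LEFT JOIN so rows with manager_id=NULL are kept.
  - employee 1 (Carol): manager_id=NULL -> NULL
  - employee 2 (Grace): manager_id=1 -> Carol
  - employee 3 (Julia): manager_id=1 -> Carol
  - employee 4 (George): manager_id=NULL -> NULL
  - employee 5 (Quinn): manager_id=4 -> George
  - employee 6 (Mia): manager_id=3 -> Julia

SQL:
SELECT a.name AS item, b.name AS manager
FROM employees a
LEFT JOIN employees b ON a.manager_id = b.id

Result:
item   | manager
-------+--------
Carol  | NULL   
Grace  | Carol  
Julia  | Carol  
George | NULL   
Quinn  | George 
Mia    | Julia  


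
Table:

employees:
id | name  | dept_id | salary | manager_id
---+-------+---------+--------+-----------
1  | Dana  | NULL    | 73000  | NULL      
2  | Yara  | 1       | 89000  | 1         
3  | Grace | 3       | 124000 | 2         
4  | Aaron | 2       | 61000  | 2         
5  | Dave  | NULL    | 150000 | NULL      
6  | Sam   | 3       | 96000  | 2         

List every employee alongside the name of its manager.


This is a self-join: employees is joined to a second copy of itself, matching each row's manager_id to another row's id. Use LEFT JOIN so rows with manager_id=NULL are kept.
  - employee 1 (Dana): manager_id=NULL -> NULL
  - employee 2 (Yara): manager_id=1 -> Dana
  - employee 3 (Grace): manager_id=2 -> Yara
  - employee 4 (Aaron): manager_id=2 -> Yara
  - employee 5 (Dave): manager_id=NULL -> NULL
  - employee 6 (Sam): manager_id=2 -> Yara

SQL:
SELECT a.name AS item, b.name AS manager
FROM employees a
LEFT JOIN employees b ON a.manager_id = b.id

Result:
item  | manager
------+--------
Dana  | NULL   
Yara  | Dana   
Grace | Yara   
Aaron | Yara   
Dave  | NULL   
Sam   | Yara   


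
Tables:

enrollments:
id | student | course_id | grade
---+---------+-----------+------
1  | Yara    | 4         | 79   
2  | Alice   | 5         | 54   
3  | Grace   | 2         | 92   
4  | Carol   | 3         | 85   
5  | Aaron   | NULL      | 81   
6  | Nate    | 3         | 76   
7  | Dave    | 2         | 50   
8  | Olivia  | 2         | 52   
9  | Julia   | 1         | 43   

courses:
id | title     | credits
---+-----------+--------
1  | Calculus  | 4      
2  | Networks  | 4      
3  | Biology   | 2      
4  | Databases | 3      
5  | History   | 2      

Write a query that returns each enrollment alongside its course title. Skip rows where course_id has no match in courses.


INNER JOIN keeps only enrollments rows whose course_id matches an id in courses. Walk through each enrollment:
  - enrollment 1 (Yara): course_id=4 -> matches Databases
  - enrollment 2 (Alice): course_id=5 -> matches History
  - enrollment 3 (Grace): course_id=2 -> matches Networks
  - enrollment 4 (Carol): course_id=3 -> matches Biology
  - enrollment 5 (Aaron): course_id=NULL, no match -> dropped
  - enrollment 6 (Nate): course_id=3 -> matches Biology
  - enrollment 7 (Dave): course_id=2 -> matches Networks
  - enrollment 8 (Olivia): course_id=2 -> matches Networks
  - enrollment 9 (Julia): course_id=1 -> matches Calculus
So 1 of 9 rows is dropped.

SQL:
SELECT a.student, b.title AS course
FROM enrollments a
INNER JOIN courses b ON a.course_id = b.id

Result:
student | course   
--------+----------
Yara    | Databases
Alice   | History  
Grace   | Networks 
Carol   | Biology  
Nate    | Biology  
Dave    | Networks 
Olivia  | Networks 
Julia   | Calculus 


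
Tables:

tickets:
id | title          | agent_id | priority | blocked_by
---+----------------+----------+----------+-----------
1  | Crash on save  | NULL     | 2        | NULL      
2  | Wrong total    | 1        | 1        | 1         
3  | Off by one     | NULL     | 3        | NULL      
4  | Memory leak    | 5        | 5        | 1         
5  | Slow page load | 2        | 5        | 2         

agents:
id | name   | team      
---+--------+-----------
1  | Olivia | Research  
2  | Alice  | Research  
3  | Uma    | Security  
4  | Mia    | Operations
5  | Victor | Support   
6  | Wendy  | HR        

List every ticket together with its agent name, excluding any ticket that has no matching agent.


INNER JOIN keeps only tickets rows whose agent_id matches an id in agents. Walk through each ticket:
  - ticket 1 (Crash on save): agent_id=NULL, no match -> dropped
  - ticket 2 (Wrong total): agent_id=1 -> matches Olivia
  - ticket 3 (Off by one): agent_id=NULL, no match -> dropped
  - ticket 4 (Memory leak): agent_id=5 -> matches Victor
  - ticket 5 (Slow page load): agent_id=2 -> matches Alice
So 2 of 5 rows are dropped.

SQL:
SELECT a.title, b.name AS agent
FROM tickets a
INNER JOIN agents b ON a.agent_id = b.id

Result:
title          | agent 
---------------+-------
Wrong total    | Olivia
Memory leak    | Victor
Slow page load | Alice 


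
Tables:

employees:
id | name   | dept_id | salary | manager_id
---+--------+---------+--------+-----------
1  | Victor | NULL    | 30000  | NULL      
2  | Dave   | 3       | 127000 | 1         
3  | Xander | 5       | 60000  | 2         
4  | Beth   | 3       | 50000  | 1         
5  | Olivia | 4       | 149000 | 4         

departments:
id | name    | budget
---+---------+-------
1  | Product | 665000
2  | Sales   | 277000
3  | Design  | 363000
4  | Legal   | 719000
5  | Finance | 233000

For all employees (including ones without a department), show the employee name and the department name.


LEFT JOIN keeps every row from employees (the left table); where dept_id has no match in departments, the department columns become NULL. Walk through each employee:
  - employee 1 (Victor): dept_id=NULL, no match -> kept with NULL
  - employee 2 (Dave): dept_id=3 -> matches Design
  - employee 3 (Xander): dept_id=5 -> matches Finance
  - employee 4 (Beth): dept_id=3 -> matches Design
  - employee 5 (Olivia): dept_id=4 -> matches Legal
All 5 rows appear; 1 has NULL department.

SQL:
SELECT a.name, b.name AS department
FROM employees a
LEFT JOIN departments b ON a.dept_id = b.id

Result:
name   | department
-------+-----------
Victor | NULL      
Dave   | Design    
Xander | Finance   
Beth   | Design    
Olivia | Legal     


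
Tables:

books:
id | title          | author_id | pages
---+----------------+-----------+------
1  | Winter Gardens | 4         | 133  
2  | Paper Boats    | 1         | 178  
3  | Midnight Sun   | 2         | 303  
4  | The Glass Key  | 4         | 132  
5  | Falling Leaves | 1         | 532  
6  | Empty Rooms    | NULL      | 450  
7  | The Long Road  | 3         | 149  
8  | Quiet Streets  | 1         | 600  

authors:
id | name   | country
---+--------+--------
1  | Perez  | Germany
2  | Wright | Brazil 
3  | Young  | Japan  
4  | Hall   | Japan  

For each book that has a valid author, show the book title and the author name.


INNER JOIN keeps only books rows whose author_id matches an id in authors. Walk through each book:
  - book 1 (Winter Gardens): author_id=4 -> matches Hall
  - book 2 (Paper Boats): author_id=1 -> matches Perez
  - book 3 (Midnight Sun): author_id=2 -> matches Wright
  - book 4 (The Glass Key): author_id=4 -> matches Hall
  - book 5 (Falling Leaves): author_id=1 -> matches Perez
  - book 6 (Empty Rooms): author_id=NULL, no match -> dropped
  - book 7 (The Long Road): author_id=3 -> matches Young
  - book 8 (Quiet Streets): author_id=1 -> matches Perez
So 1 of 8 rows is dropped.

SQL:
SELECT a.title, b.name AS author
FROM books a
INNER JOIN authors b ON a.author_id = b.id

Result:
title          | author
---------------+-------
Winter Gardens | Hall  
Paper Boats    | Perez 
Midnight Sun   | Wright
The Glass Key  | Hall  
Falling Leaves | Perez 
The Long Road  | Young 
Quiet Streets  | Perez 


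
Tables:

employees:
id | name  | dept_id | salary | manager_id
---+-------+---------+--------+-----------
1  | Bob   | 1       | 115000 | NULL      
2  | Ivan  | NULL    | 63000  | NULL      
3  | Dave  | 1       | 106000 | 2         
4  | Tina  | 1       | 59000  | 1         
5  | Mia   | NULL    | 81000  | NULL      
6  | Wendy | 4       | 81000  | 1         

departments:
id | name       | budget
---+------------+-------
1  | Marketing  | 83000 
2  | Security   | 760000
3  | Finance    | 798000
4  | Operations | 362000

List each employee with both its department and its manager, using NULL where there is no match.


Two LEFT JOINs from the same base table employees: one to departments via dept_id, one to employees itself via manager_id. Both are LEFT so every employee is preserved.
Match against departments:
  - employee 1 (Bob): dept_id=1 -> matches Marketing
  - employee 2 (Ivan): dept_id=NULL, no match -> kept with NULL
  - employee 3 (Dave): dept_id=1 -> matches Marketing
  - employee 4 (Tina): dept_id=1 -> matches Marketing
  - employee 5 (Mia): dept_id=NULL, no match -> kept with NULL
  - employee 6 (Wendy): dept_id=4 -> matches Operations
Match against employees (self):
  - employee 1 (Bob): manager_id=NULL -> NULL
  - employee 2 (Ivan): manager_id=NULL -> NULL
  - employee 3 (Dave): manager_id=2 -> Ivan
  - employee 4 (Tina): manager_id=1 -> Bob
  - employee 5 (Mia): manager_id=NULL -> NULL
  - employee 6 (Wendy): manager_id=1 -> Bob

SQL:
SELECT a.name, b.name AS department, c.name AS manager
FROM employees a
LEFT JOIN departments b ON a.dept_id = b.id
LEFT JOIN employees c ON a.manager_id = c.id

Result:
name  | department | manager
------+------------+--------
Bob   | Marketing  | NULL   
Ivan  | NULL       | NULL   
Dave  | Marketing  | Ivan   
Tina  | Marketing  | Bob    
Mia   | NULL       | NULL   
Wendy | Operations | Bob    


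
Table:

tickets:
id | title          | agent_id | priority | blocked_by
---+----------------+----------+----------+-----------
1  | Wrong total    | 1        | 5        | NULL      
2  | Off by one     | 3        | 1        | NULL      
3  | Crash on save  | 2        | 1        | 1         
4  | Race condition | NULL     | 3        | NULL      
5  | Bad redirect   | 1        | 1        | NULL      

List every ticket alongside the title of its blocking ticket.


This is a self-join: tickets is joined to a second copy of itself, matching each row's blocked_by to another row's id. Use LEFT JOIN so rows with blocked_by=NULL are kept.
  - ticket 1 (Wrong total): blocked_by=NULL -> NULL
  - ticket 2 (Off by one): blocked_by=NULL -> NULL
  - ticket 3 (Crash on save): blocked_by=1 -> Wrong total
  - ticket 4 (Race condition): blocked_by=NULL -> NULL
  - ticket 5 (Bad redirect): blocked_by=NULL -> NULL

SQL:
SELECT a.title AS item, b.title AS blocked_by
FROM tickets a
LEFT JOIN tickets b ON a.blocked_by = b.id

Result:
item           | blocked_by 
---------------+------------
Wrong total    | NULL       
Off by one     | NULL       
Crash on save  | Wrong total
Race condition | NULL       
Bad redirect   | NULL       


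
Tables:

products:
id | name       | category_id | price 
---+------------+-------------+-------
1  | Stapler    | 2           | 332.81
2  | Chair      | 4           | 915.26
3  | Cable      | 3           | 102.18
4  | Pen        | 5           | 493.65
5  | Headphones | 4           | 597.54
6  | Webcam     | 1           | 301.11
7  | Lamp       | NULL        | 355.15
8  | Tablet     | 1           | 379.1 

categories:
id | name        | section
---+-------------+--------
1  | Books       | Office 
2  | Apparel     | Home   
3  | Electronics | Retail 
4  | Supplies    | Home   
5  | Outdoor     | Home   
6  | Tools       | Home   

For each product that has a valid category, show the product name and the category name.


INNER JOIN keeps only products rows whose category_id matches an id in categories. Walk through each product:
  - product 1 (Stapler): category_id=2 -> matches Apparel
  - product 2 (Chair): category_id=4 -> matches Supplies
  - product 3 (Cable): category_id=3 -> matches Electronics
  - product 4 (Pen): category_id=5 -> matches Outdoor
  - product 5 (Headphones): category_id=4 -> matches Supplies
  - product 6 (Webcam): category_id=1 -> matches Books
  - product 7 (Lamp): category_id=NULL, no match -> dropped
  - product 8 (Tablet): category_id=1 -> matches Books
So 1 of 8 rows is dropped.

SQL:
SELECT a.name, b.name AS category
FROM products a
INNER JOIN categories b ON a.category_id = b.id

Result:
name       | category   
-----------+------------
Stapler    | Apparel    
Chair      | Supplies   
Cable      | Electronics
Pen        | Outdoor    
Headphones | Supplies   
Webcam     | Books      
Tablet     | Books      


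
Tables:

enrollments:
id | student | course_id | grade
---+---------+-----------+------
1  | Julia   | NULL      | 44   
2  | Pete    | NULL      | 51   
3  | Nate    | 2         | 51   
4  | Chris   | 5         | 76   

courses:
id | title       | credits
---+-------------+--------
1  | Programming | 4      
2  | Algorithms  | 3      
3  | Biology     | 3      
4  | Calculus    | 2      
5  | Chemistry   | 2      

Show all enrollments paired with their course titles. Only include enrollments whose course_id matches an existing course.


INNER JOIN keeps only enrollments rows whose course_id matches an id in courses. Walk through each enrollment:
  - enrollment 1 (Julia): course_id=NULL, no match -> dropped
  - enrollment 2 (Pete): course_id=NULL, no match -> dropped
  - enrollment 3 (Nate): course_id=2 -> matches Algorithms
  - enrollment 4 (Chris): course_id=5 -> matches Chemistry
So 2 of 4 rows are dropped.

SQL:
SELECT a.student, b.title AS course
FROM enrollments a
INNER JOIN courses b ON a.course_id = b.id

Result:
student | course    
--------+-----------
Nate    | Algorithms
Chris   | Chemistry 


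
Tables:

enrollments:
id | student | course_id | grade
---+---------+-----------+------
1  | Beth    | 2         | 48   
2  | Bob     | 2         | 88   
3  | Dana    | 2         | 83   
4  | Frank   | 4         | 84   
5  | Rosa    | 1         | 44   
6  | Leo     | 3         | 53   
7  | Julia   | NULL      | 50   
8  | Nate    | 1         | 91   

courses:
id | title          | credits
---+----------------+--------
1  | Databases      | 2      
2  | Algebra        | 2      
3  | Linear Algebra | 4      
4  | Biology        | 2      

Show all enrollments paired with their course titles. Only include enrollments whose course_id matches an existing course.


INNER JOIN keeps only enrollments rows whose course_id matches an id in courses. Walk through each enrollment:
  - enrollment 1 (Beth): course_id=2 -> matches Algebra
  - enrollment 2 (Bob): course_id=2 -> matches Algebra
  - enrollment 3 (Dana): course_id=2 -> matches Algebra
  - enrollment 4 (Frank): course_id=4 -> matches Biology
  - enrollment 5 (Rosa): course_id=1 -> matches Databases
  - enrollment 6 (Leo): course_id=3 -> matches Linear Algebra
  - enrollment 7 (Julia): course_id=NULL, no match -> dropped
  - enrollment 8 (Nate): course_id=1 -> matches Databases
So 1 of 8 rows is dropped.

SQL:
SELECT a.student, b.title AS course
FROM enrollments a
INNER JOIN courses b ON a.course_id = b.id

Result:
student | course        
--------+---------------
Beth    | Algebra       
Bob     | Algebra       
Dana    | Algebra       
Frank   | Biology       
Rosa    | Databases     
Leo     | Linear Algebra
Nate    | Databases     


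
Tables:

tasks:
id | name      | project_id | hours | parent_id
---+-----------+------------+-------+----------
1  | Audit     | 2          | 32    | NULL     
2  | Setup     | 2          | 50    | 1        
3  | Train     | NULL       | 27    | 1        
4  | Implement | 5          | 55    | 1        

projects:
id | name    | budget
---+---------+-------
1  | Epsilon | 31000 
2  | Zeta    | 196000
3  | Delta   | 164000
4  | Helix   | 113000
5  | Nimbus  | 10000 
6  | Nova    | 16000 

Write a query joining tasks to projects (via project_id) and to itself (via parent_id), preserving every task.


Two LEFT JOINs from the same base table tasks: one to projects via project_id, one to tasks itself via parent_id. Both are LEFT so every task is preserved.
Match against projects:
  - task 1 (Audit): project_id=2 -> matches Zeta
  - task 2 (Setup): project_id=2 -> matches Zeta
  - task 3 (Train): project_id=NULL, no match -> kept with NULL
  - task 4 (Implement): project_id=5 -> matches Nimbus
Match against tasks (self):
  - task 1 (Audit): parent_id=NULL -> NULL
  - task 2 (Setup): parent_id=1 -> Audit
  - task 3 (Train): parent_id=1 -> Audit
  - task 4 (Implement): parent_id=1 -> Audit

SQL:
SELECT a.name, b.name AS project, c.name AS parent
FROM tasks a
LEFT JOIN projects b ON a.project_id = b.id
LEFT JOIN tasks c ON a.parent_id = c.id

Result:
name      | project | parent
----------+---------+-------
Audit     | Zeta    | NULL  
Setup     | Zeta    | Audit 
Train     | NULL    | Audit 
Implement | Nimbus  | Audit 


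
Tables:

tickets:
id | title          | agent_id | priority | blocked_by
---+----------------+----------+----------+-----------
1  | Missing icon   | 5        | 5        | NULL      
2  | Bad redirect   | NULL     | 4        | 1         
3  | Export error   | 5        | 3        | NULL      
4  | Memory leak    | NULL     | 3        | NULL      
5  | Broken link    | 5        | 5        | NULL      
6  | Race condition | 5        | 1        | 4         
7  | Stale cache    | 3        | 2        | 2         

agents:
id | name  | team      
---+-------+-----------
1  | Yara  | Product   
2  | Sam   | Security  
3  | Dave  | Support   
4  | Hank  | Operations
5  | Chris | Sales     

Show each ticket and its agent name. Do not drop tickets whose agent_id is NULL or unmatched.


LEFT JOIN keeps every row from tickets (the left table); where agent_id has no match in agents, the agent columns become NULL. Walk through each ticket:
  - ticket 1 (Missing icon): agent_id=5 -> matches Chris
  - ticket 2 (Bad redirect): agent_id=NULL, no match -> kept with NULL
  - ticket 3 (Export error): agent_id=5 -> matches Chris
  - ticket 4 (Memory leak): agent_id=NULL, no match -> kept with NULL
  - ticket 5 (Broken link): agent_id=5 -> matches Chris
  - ticket 6 (Race condition): agent_id=5 -> matches Chris
  - ticket 7 (Stale cache): agent_id=3 -> matches Dave
All 7 rows appear; 2 have NULL agent.

SQL:
SELECT a.title, b.name AS agent
FROM tickets a
LEFT JOIN agents b ON a.agent_id = b.id

Result:
title          | agent
---------------+------
Missing icon   | Chris
Bad redirect   | NULL 
Export error   | Chris
Memory leak    | NULL 
Broken link    | Chris
Race condition | Chris
Stale cache    | Dave 


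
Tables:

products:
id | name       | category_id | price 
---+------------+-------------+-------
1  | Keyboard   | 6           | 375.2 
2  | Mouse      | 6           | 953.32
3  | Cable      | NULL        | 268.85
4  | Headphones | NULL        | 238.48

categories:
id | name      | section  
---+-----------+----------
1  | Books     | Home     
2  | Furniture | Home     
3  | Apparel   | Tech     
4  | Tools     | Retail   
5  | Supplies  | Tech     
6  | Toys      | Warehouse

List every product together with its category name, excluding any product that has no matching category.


INNER JOIN keeps only products rows whose category_id matches an id in categories. Walk through each product:
  - product 1 (Keyboard): category_id=6 -> matches Toys
  - product 2 (Mouse): category_id=6 -> matches Toys
  - product 3 (Cable): category_id=NULL, no match -> dropped
  - product 4 (Headphones): category_id=NULL, no match -> dropped
So 2 of 4 rows are dropped.

SQL:
SELECT a.name, b.name AS category
FROM products a
INNER JOIN categories b ON a.category_id = b.id

Result:
name     | category
---------+---------
Keyboard | Toys    
Mouse    | Toys    


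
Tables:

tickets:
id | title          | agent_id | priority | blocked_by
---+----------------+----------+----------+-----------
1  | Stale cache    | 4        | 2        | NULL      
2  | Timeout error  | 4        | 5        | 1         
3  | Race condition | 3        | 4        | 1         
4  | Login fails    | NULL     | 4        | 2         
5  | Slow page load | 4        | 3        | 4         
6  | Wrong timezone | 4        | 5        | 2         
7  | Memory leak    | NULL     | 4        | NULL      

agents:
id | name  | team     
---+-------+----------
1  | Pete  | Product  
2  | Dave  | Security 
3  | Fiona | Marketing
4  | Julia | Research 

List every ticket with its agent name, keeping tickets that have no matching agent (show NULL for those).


LEFT JOIN keeps every row from tickets (the left table); where agent_id has no match in agents, the agent columns become NULL. Walk through each ticket:
  - ticket 1 (Stale cache): agent_id=4 -> matches Julia
  - ticket 2 (Timeout error): agent_id=4 -> matches Julia
  - ticket 3 (Race condition): agent_id=3 -> matches Fiona
  - ticket 4 (Login fails): agent_id=NULL, no match -> kept with NULL
  - ticket 5 (Slow page load): agent_id=4 -> matches Julia
  - ticket 6 (Wrong timezone): agent_id=4 -> matches Julia
  - ticket 7 (Memory leak): agent_id=NULL, no match -> kept with NULL
All 7 rows appear; 2 have NULL agent.

SQL:
SELECT a.title, b.name AS agent
FROM tickets a
LEFT JOIN agents b ON a.agent_id = b.id

Result:
title          | agent
---------------+------
Stale cache    | Julia
Timeout error  | Julia
Race condition | Fiona
Login fails    | NULL 
Slow page load | Julia
Wrong timezone | Julia
Memory leak    | NULL 


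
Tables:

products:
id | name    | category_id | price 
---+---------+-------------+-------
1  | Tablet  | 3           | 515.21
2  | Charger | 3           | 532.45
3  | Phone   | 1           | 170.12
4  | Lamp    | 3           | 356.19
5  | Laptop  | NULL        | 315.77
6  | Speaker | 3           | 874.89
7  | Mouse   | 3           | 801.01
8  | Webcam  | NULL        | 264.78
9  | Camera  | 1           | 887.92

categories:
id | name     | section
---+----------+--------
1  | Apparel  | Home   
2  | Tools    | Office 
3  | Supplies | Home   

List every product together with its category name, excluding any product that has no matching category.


INNER JOIN keeps only products rows whose category_id matches an id in categories. Walk through each product:
  - product 1 (Tablet): category_id=3 -> matches Supplies
  - product 2 (Charger): category_id=3 -> matches Supplies
  - product 3 (Phone): category_id=1 -> matches Apparel
  - product 4 (Lamp): category_id=3 -> matches Supplies
  - product 5 (Laptop): category_id=NULL, no match -> dropped
  - product 6 (Speaker): category_id=3 -> matches Supplies
  - product 7 (Mouse): category_id=3 -> matches Supplies
  - product 8 (Webcam): category_id=NULL, no match -> dropped
  - product 9 (Camera): category_id=1 -> matches Apparel
So 2 of 9 rows are dropped.

SQL:
SELECT a.name, b.name AS category
FROM products a
INNER JOIN categories b ON a.category_id = b.id

Result:
name    | category
--------+---------
Tablet  | Supplies
Charger | Supplies
Phone   | Apparel 
Lamp    | Supplies
Speaker | Supplies
Mouse   | Supplies
Camera  | Apparel 


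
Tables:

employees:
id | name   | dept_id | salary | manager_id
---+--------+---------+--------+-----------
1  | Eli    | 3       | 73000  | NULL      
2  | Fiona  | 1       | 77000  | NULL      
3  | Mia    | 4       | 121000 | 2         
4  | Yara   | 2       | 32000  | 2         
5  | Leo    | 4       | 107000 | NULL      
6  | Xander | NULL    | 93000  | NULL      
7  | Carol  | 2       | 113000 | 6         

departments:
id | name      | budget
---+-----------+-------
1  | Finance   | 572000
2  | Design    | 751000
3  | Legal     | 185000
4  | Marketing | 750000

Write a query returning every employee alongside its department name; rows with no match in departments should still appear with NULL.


LEFT JOIN keeps every row from employees (the left table); where dept_id has no match in departments, the department columns become NULL. Walk through each employee:
  - employee 1 (Eli): dept_id=3 -> matches Legal
  - employee 2 (Fiona): dept_id=1 -> matches Finance
  - employee 3 (Mia): dept_id=4 -> matches Marketing
  - employee 4 (Yara): dept_id=2 -> matches Design
  - employee 5 (Leo): dept_id=4 -> matches Marketing
  - employee 6 (Xander): dept_id=NULL, no match -> kept with NULL
  - employee 7 (Carol): dept_id=2 -> matches Design
All 7 rows appear; 1 has NULL department.

SQL:
SELECT a.name, b.name AS department
FROM employees a
LEFT JOIN departments b ON a.dept_id = b.id

Result:
name   | department
-------+-----------
Eli    | Legal     
Fiona  | Finance   
Mia    | Marketing 
Yara   | Design    
Leo    | Marketing 
Xander | NULL      
Carol  | Design    


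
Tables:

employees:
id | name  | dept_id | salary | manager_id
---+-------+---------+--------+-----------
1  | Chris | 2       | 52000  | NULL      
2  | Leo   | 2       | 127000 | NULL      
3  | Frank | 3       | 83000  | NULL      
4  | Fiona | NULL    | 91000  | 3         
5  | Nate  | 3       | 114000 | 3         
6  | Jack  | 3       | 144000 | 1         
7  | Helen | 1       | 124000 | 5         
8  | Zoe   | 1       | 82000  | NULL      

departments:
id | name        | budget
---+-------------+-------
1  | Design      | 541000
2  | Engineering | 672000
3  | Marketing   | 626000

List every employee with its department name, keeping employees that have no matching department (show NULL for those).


LEFT JOIN keeps every row from employees (the left table); where dept_id has no match in departments, the department columns become NULL. Walk through each employee:
  - employee 1 (Chris): dept_id=2 -> matches Engineering
  - employee 2 (Leo): dept_id=2 -> matches Engineering
  - employee 3 (Frank): dept_id=3 -> matches Marketing
  - employee 4 (Fiona): dept_id=NULL, no match -> kept with NULL
  - employee 5 (Nate): dept_id=3 -> matches Marketing
  - employee 6 (Jack): dept_id=3 -> matches Marketing
  - employee 7 (Helen): dept_id=1 -> matches Design
  - employee 8 (Zoe): dept_id=1 -> matches Design
All 8 rows appear; 1 has NULL department.

SQL:
SELECT a.name, b.name AS department
FROM employees a
LEFT JOIN departments b ON a.dept_id = b.id

Result:
name  | department 
------+------------
Chris | Engineering
Leo   | Engineering
Frank | Marketing  
Fiona | NULL       
Nate  | Marketing  
Jack  | Marketing  
Helen | Design     
Zoe   | Design     


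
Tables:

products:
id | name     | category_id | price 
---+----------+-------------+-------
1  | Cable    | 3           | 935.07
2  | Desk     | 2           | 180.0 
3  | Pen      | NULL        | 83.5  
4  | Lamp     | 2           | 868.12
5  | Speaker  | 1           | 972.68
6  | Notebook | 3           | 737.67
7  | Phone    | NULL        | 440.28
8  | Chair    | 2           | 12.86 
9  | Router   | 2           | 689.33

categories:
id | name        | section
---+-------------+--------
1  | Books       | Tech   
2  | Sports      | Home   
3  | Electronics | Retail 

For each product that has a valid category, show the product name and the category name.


INNER JOIN keeps only products rows whose category_id matches an id in categories. Walk through each product:
  - product 1 (Cable): category_id=3 -> matches Electronics
  - product 2 (Desk): category_id=2 -> matches Sports
  - product 3 (Pen): category_id=NULL, no match -> dropped
  - product 4 (Lamp): category_id=2 -> matches Sports
  - product 5 (Speaker): category_id=1 -> matches Books
  - product 6 (Notebook): category_id=3 -> matches Electronics
  - product 7 (Phone): category_id=NULL, no match -> dropped
  - product 8 (Chair): category_id=2 -> matches Sports
  - product 9 (Router): category_id=2 -> matches Sports
So 2 of 9 rows are dropped.

SQL:
SELECT a.name, b.name AS category
FROM products a
INNER JOIN categories b ON a.category_id = b.id

Result:
name     | category   
---------+------------
Cable    | Electronics
Desk     | Sports     
Lamp     | Sports     
Speaker  | Books      
Notebook | Electronics
Chair    | Sports     
Router   | Sports     


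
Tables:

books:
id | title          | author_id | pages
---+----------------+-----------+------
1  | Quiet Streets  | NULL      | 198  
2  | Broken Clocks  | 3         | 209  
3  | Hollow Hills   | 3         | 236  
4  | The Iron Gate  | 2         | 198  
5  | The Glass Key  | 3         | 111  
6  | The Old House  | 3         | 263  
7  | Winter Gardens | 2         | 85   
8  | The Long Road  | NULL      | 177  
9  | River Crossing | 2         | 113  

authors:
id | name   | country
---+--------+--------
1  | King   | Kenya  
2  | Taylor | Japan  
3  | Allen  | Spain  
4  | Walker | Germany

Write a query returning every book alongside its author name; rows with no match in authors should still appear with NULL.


LEFT JOIN keeps every row from books (the left table); where author_id has no match in authors, the author columns become NULL. Walk through each book:
  - book 1 (Quiet Streets): author_id=NULL, no match -> kept with NULL
  - book 2 (Broken Clocks): author_id=3 -> matches Allen
  - book 3 (Hollow Hills): author_id=3 -> matches Allen
  - book 4 (The Iron Gate): author_id=2 -> matches Taylor
  - book 5 (The Glass Key): author_id=3 -> matches Allen
  - book 6 (The Old House): author_id=3 -> matches Allen
  - book 7 (Winter Gardens): author_id=2 -> matches Taylor
  - book 8 (The Long Road): author_id=NULL, no match -> kept with NULL
  - book 9 (River Crossing): author_id=2 -> matches Taylor
All 9 rows appear; 2 have NULL author.

SQL:
SELECT a.title, b.name AS author
FROM books a
LEFT JOIN authors b ON a.author_id = b.id

Result:
title          | author
---------------+-------
Quiet Streets  | NULL  
Broken Clocks  | Allen 
Hollow Hills   | Allen 
The Iron Gate  | Taylor
The Glass Key  | Allen 
The Old House  | Allen 
Winter Gardens | Taylor
The Long Road  | NULL  
River Crossing | Taylor
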